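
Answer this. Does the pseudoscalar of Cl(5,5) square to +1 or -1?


The pseudoscalar I = e1...e_n (product of all n generators) of Cl(p,q) satisfies I^2 = (-1)^(q + n(n-1)/2).
p = 5, q = 5, n = p + q = 10
n(n-1)/2 = 10 * 9 / 2 = 45
Exponent = q + n(n-1)/2 = 5 + 45 = 50
I^2 = (-1)^50 = +1


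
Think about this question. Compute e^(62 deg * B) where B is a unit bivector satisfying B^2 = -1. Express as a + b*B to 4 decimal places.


For a unit bivector B with B^2 = -1, the exponential series gives
e^(theta*B) = cos(theta) + sin(theta)*B (the GA analogue of Euler's formula).
theta = 62 degrees = 1.082104 rad
cos(62 deg) = 0.4695
sin(62 deg) = 0.8829
exp(theta*B) = 0.4695 + 0.8829*B


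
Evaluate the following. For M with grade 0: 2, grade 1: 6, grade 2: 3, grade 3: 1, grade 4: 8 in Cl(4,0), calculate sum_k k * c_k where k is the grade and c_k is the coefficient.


Grade-weighted sum = sum of grade_k * coefficient_k
0*2 = 0
1*6 = 6
2*3 = 6
3*1 = 3
4*8 = 32
Total = 0 + 6 + 6 + 3 + 32 = 47


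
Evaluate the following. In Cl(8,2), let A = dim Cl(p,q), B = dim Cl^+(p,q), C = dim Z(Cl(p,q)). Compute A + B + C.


n = 8 + 2 = 10
Total dim = 2^10 = 1024
Even subalgebra dim = 2^9 = 512
n is even, so center dim = 1
Sum = 1024 + 512 + 1 = 1537


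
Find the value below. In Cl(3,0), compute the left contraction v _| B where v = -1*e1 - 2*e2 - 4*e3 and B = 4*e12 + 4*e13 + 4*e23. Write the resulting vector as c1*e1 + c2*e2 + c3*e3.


Left contraction v _| B = <vB>_1 (grade-1 part of the geometric product vB).
Using e1_|e12 = e2, e2_|e12 = -e1, e1_|e13 = e3, e3_|e13 = -e1, e2_|e23 = e3, e3_|e23 = -e2:
e1 coeff: -v2*b12 - v3*b13 = -(-2)*(4) - (-4)*(4) = 24
e2 coeff: v1*b12 - v3*b23 = (-1)*(4) - (-4)*(4) = 12
e3 coeff: v1*b13 + v2*b23 = (-1)*(4) + (-2)*(4) = -12
v _| B = 24*e1 + 12*e2 - 12*e3


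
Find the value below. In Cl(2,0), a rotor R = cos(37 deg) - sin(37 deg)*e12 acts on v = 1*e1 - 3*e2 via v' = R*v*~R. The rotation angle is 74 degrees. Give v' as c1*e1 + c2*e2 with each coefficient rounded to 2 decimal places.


Rotor R = cos(37deg) - sin(37deg)*e12
Rotation angle theta = 2 * 37 = 74 degrees
v' = R*v*~R rotates v by theta.
cos(74deg) = 0.2756, sin(74deg) = 0.9613
v'_1 = 1*cos(74deg) - (-3)*sin(74deg)
= 1*0.2756 - (-3)*0.9613
= 3.16
v'_2 = 1*sin(74deg) + (-3)*cos(74deg)
= 1*0.9613 + (-3)*0.2756
= 0.13
v' = 3.16*e1 + 0.13*e2


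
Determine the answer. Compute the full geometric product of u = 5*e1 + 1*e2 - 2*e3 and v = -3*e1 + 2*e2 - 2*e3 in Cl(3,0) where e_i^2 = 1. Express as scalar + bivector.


In Cl(3,0): e_i^2 = 1, e_ie_j = -e_je_i for i != j.
Scalar part = u . v = 5*(-3) + 1*2 + (-2)*(-2)
= -15 + 2 + 4 = -9
e12 coeff = 5*2 - 1*(-3) = 10 - (-3) = 13
e13 coeff = 5*(-2) - (-2)*(-3) = -10 - 6 = -16
e23 coeff = 1*(-2) - (-2)*2 = -2 - (-4) = 2
uv = -9 + 13*e12 - 16*e13 + 2*e23


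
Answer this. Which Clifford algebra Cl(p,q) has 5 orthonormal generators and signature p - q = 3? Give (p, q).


We need p + q = 5 and p - q = 3.
Adding: 2p = 5 + 3 = 8, so p = 4.
Then q = 5 - 4 = 1.
(p, q) = (4, 1)


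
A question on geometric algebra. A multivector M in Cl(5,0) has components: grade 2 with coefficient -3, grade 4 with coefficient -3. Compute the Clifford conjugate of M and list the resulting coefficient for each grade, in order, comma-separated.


Clifford conjugate sign for grade k: (-1)^(k(k+1)/2)
Grade 2: (-1)^(2*3/2) = (-1)^3 = -1, coeff -3 -> 3
Grade 4: (-1)^(4*5/2) = (-1)^10 = 1, coeff -3 -> -3
Conjugated coefficients: 3, -3


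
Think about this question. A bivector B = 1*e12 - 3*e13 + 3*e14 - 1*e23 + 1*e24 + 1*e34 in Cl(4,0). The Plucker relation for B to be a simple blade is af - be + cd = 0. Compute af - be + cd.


Plucker relation: af - be + cd
a*f = 1*1 = 1
b*e = (-3)*1 = -3
c*d = 3*(-1) = -3
af - be + cd = 1 - (-3) + (-3)
= 1


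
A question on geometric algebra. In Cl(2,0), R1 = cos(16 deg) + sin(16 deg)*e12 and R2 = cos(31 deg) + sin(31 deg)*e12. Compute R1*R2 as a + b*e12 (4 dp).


Same-plane rotors commute and their half-angles add:
R1*R2 = cos(a1 + a2) + sin(a1 + a2)*e12.
a1 + a2 = 16 + 31 = 47 deg
cos(47 deg) = 0.6820
sin(47 deg) = 0.7314
R1*R2 = 0.6820 + 0.7314*e12


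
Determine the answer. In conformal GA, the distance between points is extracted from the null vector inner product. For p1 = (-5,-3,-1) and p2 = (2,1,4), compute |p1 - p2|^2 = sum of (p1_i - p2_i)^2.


p1 - p2 = (-7, -4, -5)
|p1 - p2|^2 = (-7)^2 + (-4)^2 + (-5)^2
= 49 + 16 + 25
= 90


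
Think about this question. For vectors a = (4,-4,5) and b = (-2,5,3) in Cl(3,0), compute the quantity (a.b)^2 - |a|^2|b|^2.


a . b = 4*(-2) + (-4)*5 + 5*3
= -8 + (-20) + 15 = -13
|a|^2 = 4^2 + (-4)^2 + 5^2 = 57
|b|^2 = (-2)^2 + 5^2 + 3^2 = 38
(a.b)^2 = (-13)^2 = 169
|a|^2 * |b|^2 = 57 * 38 = 2166
Result = 169 - 2166 = -1997


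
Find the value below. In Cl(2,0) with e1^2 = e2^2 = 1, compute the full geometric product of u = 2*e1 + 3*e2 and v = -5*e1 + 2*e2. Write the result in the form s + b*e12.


Expand: (2*e1 + 3*e2)(-5*e1 + 2*e2)
= 2*(-5)*e1e1 + 2*2*e1e2 + 3*(-5)*e2e1 + 3*2*e2e2
Using e1^2 = e2^2 = 1, e2e1 = -e1e2:
Scalar part s = 2*(-5) + 3*2 = -10 + 6 = -4
Bivector part b = 2*2 - 3*(-5) = 4 - (-15) = 19
uv = -4 + 19*e12


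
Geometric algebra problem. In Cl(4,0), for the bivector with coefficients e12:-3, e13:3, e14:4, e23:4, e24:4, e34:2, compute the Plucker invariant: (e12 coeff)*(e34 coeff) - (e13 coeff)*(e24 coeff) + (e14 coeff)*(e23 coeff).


Plucker relation: af - be + cd
a*f = (-3)*2 = -6
b*e = 3*4 = 12
c*d = 4*4 = 16
af - be + cd = -6 - 12 + 16
= -2


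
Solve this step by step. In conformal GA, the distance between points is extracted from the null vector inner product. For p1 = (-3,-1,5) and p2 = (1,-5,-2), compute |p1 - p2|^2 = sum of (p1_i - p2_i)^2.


p1 - p2 = (-4, 4, 7)
|p1 - p2|^2 = (-4)^2 + 4^2 + 7^2
= 16 + 16 + 49
= 81


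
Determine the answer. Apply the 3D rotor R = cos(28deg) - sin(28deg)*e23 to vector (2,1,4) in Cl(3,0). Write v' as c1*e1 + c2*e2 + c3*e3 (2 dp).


Rotor R = cos(28deg) - sin(28deg)*e23
Rotation angle theta = 2 * 28 = 56 degrees in the e23 plane (e2 -> e3).
The component perpendicular to the plane (e1) is invariant: v'_1 = v1 = 2.00
cos(56deg) = 0.5592, sin(56deg) = 0.8290
v'_2 = v2*cos(theta) - v3*sin(theta) = 1*0.5592 - 4*0.8290 = -2.76
v'_3 = v2*sin(theta) + v3*cos(theta) = 1*0.8290 + 4*0.5592 = 3.07
v' = 2.00*e1 - 2.76*e2 + 3.07*e3


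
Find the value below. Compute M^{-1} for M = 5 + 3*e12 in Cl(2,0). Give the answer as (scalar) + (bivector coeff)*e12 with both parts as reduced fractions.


M = 5 + 3*e12, where e12^2 = -1.
Since M commutes with its reverse ~M = a - b*e12, M * ~M = a^2 - b^2*e12^2 = a^2 + b^2.
So M^{-1} = ~M / (a^2 + b^2) = (a - b*e12)/(a^2 + b^2).
a^2 + b^2 = 25 + 9 = 34
Scalar part = 5/34 = 5/34
Bivector coeff = -3/34 = -3/34
M^{-1} = 5/34 - 3/34*e12


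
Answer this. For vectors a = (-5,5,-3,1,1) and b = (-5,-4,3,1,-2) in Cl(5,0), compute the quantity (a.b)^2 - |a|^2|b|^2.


a . b = (-5)*(-5) + 5*(-4) + (-3)*3 + 1*1 + 1*(-2)
= 25 + (-20) + (-9) + 1 + (-2) = -5
|a|^2 = (-5)^2 + 5^2 + (-3)^2 + 1^2 + 1^2 = 61
|b|^2 = (-5)^2 + (-4)^2 + 3^2 + 1^2 + (-2)^2 = 55
(a.b)^2 = (-5)^2 = 25
|a|^2 * |b|^2 = 61 * 55 = 3355
Result = 25 - 3355 = -3330


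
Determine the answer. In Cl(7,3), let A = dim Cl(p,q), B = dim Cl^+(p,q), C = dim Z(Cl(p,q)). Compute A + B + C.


n = 7 + 3 = 10
Total dim = 2^10 = 1024
Even subalgebra dim = 2^9 = 512
n is even, so center dim = 1
Sum = 1024 + 512 + 1 = 1537


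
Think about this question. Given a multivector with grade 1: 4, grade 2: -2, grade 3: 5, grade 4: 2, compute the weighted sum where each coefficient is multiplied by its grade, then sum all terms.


Grade-weighted sum = sum of grade_k * coefficient_k
1*4 = 4
2*(-2) = -4
3*5 = 15
4*2 = 8
Total = 4 + (-4) + 15 + 8 = 23


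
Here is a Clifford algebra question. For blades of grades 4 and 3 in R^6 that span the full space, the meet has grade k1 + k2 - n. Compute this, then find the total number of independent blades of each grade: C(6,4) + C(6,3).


Meet grade = grade(A) + grade(B) - n
= 4 + 3 - 6 = 1
C(6,4) = 15
C(6,3) = 20
dim_A + dim_B = 15 + 20 = 35


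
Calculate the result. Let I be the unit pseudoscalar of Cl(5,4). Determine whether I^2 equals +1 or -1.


The pseudoscalar I = e1...e_n (product of all n generators) of Cl(p,q) satisfies I^2 = (-1)^(q + n(n-1)/2).
p = 5, q = 4, n = p + q = 9
n(n-1)/2 = 9 * 8 / 2 = 36
Exponent = q + n(n-1)/2 = 4 + 36 = 40
I^2 = (-1)^40 = +1


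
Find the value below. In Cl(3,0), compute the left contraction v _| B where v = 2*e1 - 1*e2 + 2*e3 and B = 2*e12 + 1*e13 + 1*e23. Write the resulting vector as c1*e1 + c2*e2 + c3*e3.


Left contraction v _| B = <vB>_1 (grade-1 part of the geometric product vB).
Using e1_|e12 = e2, e2_|e12 = -e1, e1_|e13 = e3, e3_|e13 = -e1, e2_|e23 = e3, e3_|e23 = -e2:
e1 coeff: -v2*b12 - v3*b13 = -(-1)*(2) - (2)*(1) = 0
e2 coeff: v1*b12 - v3*b23 = (2)*(2) - (2)*(1) = 2
e3 coeff: v1*b13 + v2*b23 = (2)*(1) + (-1)*(1) = 1
v _| B = 0*e1 + 2*e2 + 1*e3


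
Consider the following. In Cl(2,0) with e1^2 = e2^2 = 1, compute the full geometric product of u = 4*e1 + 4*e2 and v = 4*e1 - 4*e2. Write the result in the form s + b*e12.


Expand: (4*e1 + 4*e2)(4*e1 - 4*e2)
= 4*4*e1e1 + 4*(-4)*e1e2 + 4*4*e2e1 + 4*(-4)*e2e2
Using e1^2 = e2^2 = 1, e2e1 = -e1e2:
Scalar part s = 4*4 + 4*(-4) = 16 + (-16) = 0
Bivector part b = 4*(-4) - 4*4 = -16 - 16 = -32
uv = 0 - 32*e12


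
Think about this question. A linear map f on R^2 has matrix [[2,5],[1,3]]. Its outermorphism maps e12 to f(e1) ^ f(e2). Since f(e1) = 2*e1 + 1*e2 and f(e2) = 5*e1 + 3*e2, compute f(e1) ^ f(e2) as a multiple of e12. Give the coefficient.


The outermorphism of a linear map f sends e1^e2 to f(e1)^f(e2).
f(e1) = 2*e1 + 1*e2
f(e2) = 5*e1 + 3*e2
f(e1) ^ f(e2) = (2*e1 + 1*e2) ^ (5*e1 + 3*e2)
= 2*3*e12 + 1*5*e21
= (6 - 5)*e12
= 1*e12
Coefficient = 1


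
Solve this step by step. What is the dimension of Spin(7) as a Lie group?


Spin(n) double-covers SO(n); both have Lie algebra so(n) of dimension n(n-1)/2.
n = 7
n(n-1) = 7 * 6 = 42
dim Spin(7) = 42/2 = 21


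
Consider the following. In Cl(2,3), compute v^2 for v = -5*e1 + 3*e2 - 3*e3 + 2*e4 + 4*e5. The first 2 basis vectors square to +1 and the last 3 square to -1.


v^2 = sum of c_i^2 * e_i^2
Positive signature terms (e_i^2 = +1): (-5)^2 + 3^2 = 34
Negative signature terms (e_j^2 = -1): (-3)^2 + 2^2 + 4^2 = 29
v^2 = 34 - 29 = 5


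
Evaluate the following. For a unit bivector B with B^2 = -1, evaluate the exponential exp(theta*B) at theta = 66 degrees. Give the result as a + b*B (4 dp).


For a unit bivector B with B^2 = -1, the exponential series gives
e^(theta*B) = cos(theta) + sin(theta)*B (the GA analogue of Euler's formula).
theta = 66 degrees = 1.151917 rad
cos(66 deg) = 0.4067
sin(66 deg) = 0.9135
exp(theta*B) = 0.4067 + 0.9135*B


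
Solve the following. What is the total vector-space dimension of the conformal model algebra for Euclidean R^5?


The conformal model of R^5 uses Cl(6,1): the 5 Euclidean generators plus two extra orthogonal generators e+ (e+^2 = +1) and e- (e-^2 = -1), from which the null vectors e0, einf are built.
Number of generators m = 5 + 2 = 7.
dim Cl(p,q) = 2^m = 2^7 = 128


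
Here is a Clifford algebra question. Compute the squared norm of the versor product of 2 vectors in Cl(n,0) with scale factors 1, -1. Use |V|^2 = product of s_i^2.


Each vector v_i has |v_i|^2 = s_i^2
Squared scales: 1^2 = 1, (-1)^2 = 1
|V|^2 = 1 * 1
= 1


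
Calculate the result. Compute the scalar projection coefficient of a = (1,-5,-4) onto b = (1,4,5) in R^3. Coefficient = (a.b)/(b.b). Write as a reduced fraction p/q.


Projection coefficient = (a . b) / (b . b)
a . b = 1*1 + (-5)*4 + (-4)*5
= 1 + (-20) + (-20) = -39
b . b = 1^2 + 4^2 + 5^2
= 1 + 16 + 25 = 42
Coefficient = -39/42
In lowest terms: -13/14


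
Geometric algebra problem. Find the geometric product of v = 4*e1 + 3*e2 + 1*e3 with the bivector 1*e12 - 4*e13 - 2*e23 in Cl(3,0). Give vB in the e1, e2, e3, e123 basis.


vB has grade-1 (vector) and grade-3 (trivector) parts: vB = (v _| B) + (v ^ B).
Vector part <vB>_1:
  e1: -v2*b12 - v3*b13 = -(3)*(1) - (1)*(-4) = 1
  e2: v1*b12 - v3*b23 = (4)*(1) - (1)*(-2) = 6
  e3: v1*b13 + v2*b23 = (4)*(-4) + (3)*(-2) = -22
Trivector part <vB>_3:
  e123: v1*b23 - v2*b13 + v3*b12 = (4)*(-2) - (3)*(-4) + (1)*(1) = 5
vB = 1*e1 + 6*e2 - 22*e3 + 5*e123


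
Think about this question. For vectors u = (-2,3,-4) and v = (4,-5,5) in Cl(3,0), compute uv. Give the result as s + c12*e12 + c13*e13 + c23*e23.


In Cl(3,0): e_i^2 = 1, e_ie_j = -e_je_i for i != j.
Scalar part = u . v = (-2)*4 + 3*(-5) + (-4)*5
= -8 + (-15) + (-20) = -43
e12 coeff = (-2)*(-5) - 3*4 = 10 - 12 = -2
e13 coeff = (-2)*5 - (-4)*4 = -10 - (-16) = 6
e23 coeff = 3*5 - (-4)*(-5) = 15 - 20 = -5
uv = -43 - 2*e12 + 6*e13 - 5*e23


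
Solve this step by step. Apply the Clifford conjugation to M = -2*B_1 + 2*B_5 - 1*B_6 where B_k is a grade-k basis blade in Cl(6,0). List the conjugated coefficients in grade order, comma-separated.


Clifford conjugate sign for grade k: (-1)^(k(k+1)/2)
Grade 1: (-1)^(1*2/2) = (-1)^1 = -1, coeff -2 -> 2
Grade 5: (-1)^(5*6/2) = (-1)^15 = -1, coeff 2 -> -2
Grade 6: (-1)^(6*7/2) = (-1)^21 = -1, coeff -1 -> 1
Conjugated coefficients: 2, -2, 1


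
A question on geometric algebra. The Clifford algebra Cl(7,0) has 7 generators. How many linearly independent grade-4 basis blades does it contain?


Number of grade-k basis blades in Cl(p,q) with n = p + q is C(n, k).
n = 7 + 0 = 7
C(7, 4) = 7! / (4! * 3!)
= 5040 / (24 * 6)
= 35


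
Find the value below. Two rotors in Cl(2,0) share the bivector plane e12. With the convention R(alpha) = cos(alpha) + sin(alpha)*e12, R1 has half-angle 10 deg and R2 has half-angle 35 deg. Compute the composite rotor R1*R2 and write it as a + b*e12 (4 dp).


Same-plane rotors commute and their half-angles add:
R1*R2 = cos(a1 + a2) + sin(a1 + a2)*e12.
a1 + a2 = 10 + 35 = 45 deg
cos(45 deg) = 0.7071
sin(45 deg) = 0.7071
R1*R2 = 0.7071 + 0.7071*e12


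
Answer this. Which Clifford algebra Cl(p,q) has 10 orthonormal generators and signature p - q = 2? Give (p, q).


We need p + q = 10 and p - q = 2.
Adding: 2p = 10 + 2 = 12, so p = 6.
Then q = 10 - 6 = 4.
(p, q) = (6, 4)


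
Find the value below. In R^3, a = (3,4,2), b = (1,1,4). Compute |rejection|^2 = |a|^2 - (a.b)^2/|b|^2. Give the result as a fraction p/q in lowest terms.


|a|^2 = 3^2 + 4^2 + 2^2 = 29
|b|^2 = 1^2 + 1^2 + 4^2 = 18
a . b = 3*1 + 4*1 + 2*4 = 15
(a.b)^2 = 15^2 = 225
|rej|^2 = 29 - 225/18
= (522 - 225)/18
= 297/18
In lowest terms: 33/2


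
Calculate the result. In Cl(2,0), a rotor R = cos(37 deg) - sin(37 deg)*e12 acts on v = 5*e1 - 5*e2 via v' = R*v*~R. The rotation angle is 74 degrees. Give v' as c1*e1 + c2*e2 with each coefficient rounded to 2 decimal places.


Rotor R = cos(37deg) - sin(37deg)*e12
Rotation angle theta = 2 * 37 = 74 degrees
v' = R*v*~R rotates v by theta.
cos(74deg) = 0.2756, sin(74deg) = 0.9613
v'_1 = 5*cos(74deg) - (-5)*sin(74deg)
= 5*0.2756 - (-5)*0.9613
= 6.18
v'_2 = 5*sin(74deg) + (-5)*cos(74deg)
= 5*0.9613 + (-5)*0.2756
= 3.43
v' = 6.18*e1 + 3.43*e2


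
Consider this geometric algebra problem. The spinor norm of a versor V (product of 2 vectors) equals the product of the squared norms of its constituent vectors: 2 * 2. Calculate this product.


Spinor norm N(V) = |v1|^2 * |v2|^2 * ... * |v2|^2
= 2 * 2
Running product: 2, 4
N(V) = 4


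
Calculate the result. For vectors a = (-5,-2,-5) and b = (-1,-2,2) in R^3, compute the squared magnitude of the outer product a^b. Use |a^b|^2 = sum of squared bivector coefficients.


a wedge b = (a1*b2 - a2*b1)*e12 + (a1*b3 - a3*b1)*e13 + (a2*b3 - a3*b2)*e23
e12 coeff: (-5)*(-2) - (-2)*(-1) = 10 - 2 = 8
e13 coeff: (-5)*2 - (-5)*(-1) = -10 - 5 = -15
e23 coeff: (-2)*2 - (-5)*(-2) = -4 - 10 = -14
|a wedge b|^2 = 8^2 + (-15)^2 + (-14)^2
= 64 + 225 + 196
= 485


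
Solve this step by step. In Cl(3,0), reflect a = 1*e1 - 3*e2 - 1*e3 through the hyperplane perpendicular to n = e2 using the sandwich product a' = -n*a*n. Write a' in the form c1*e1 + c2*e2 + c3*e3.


Reflection formula: a' = -n*a*n, with n = e2 (unit vector, n^2 = 1).
For reflection through hyperplane perp to e2:
The component along e2 flips sign, others stay.
a = (1, -3, -1)
a' = (1, 3, -1)
a' = 1*e1 + 3*e2 - 1*e3


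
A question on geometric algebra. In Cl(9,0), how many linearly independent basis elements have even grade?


Even subalgebra dimension = 2^(n-1)
n = 9 + 0 = 9
2^(9 - 1) = 2^8 = 256
Verification: sum of C(9,k) for even k = 1 + 36 + 126 + 84 + 9 = 256
Result = 256


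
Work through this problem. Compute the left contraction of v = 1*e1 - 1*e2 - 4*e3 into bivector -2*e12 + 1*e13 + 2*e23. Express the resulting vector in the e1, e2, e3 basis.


Left contraction v _| B = <vB>_1 (grade-1 part of the geometric product vB).
Using e1_|e12 = e2, e2_|e12 = -e1, e1_|e13 = e3, e3_|e13 = -e1, e2_|e23 = e3, e3_|e23 = -e2:
e1 coeff: -v2*b12 - v3*b13 = -(-1)*(-2) - (-4)*(1) = 2
e2 coeff: v1*b12 - v3*b23 = (1)*(-2) - (-4)*(2) = 6
e3 coeff: v1*b13 + v2*b23 = (1)*(1) + (-1)*(2) = -1
v _| B = 2*e1 + 6*e2 - 1*e3


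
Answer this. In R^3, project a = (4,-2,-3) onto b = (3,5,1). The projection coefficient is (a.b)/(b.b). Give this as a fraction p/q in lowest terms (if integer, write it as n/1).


Projection coefficient = (a . b) / (b . b)
a . b = 4*3 + (-2)*5 + (-3)*1
= 12 + (-10) + (-3) = -1
b . b = 3^2 + 5^2 + 1^2
= 9 + 25 + 1 = 35
Coefficient = -1/35
In lowest terms: -1/35


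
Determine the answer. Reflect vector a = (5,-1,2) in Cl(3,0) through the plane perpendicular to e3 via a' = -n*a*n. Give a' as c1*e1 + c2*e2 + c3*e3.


Reflection formula: a' = -n*a*n, with n = e3 (unit vector, n^2 = 1).
For reflection through hyperplane perp to e3:
The component along e3 flips sign, others stay.
a = (5, -1, 2)
a' = (5, -1, -2)
a' = 5*e1 - 1*e2 - 2*e3


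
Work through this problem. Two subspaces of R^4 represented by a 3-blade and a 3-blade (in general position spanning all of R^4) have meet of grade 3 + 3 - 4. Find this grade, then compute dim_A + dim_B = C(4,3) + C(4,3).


Meet grade = grade(A) + grade(B) - n
= 3 + 3 - 4 = 2
C(4,3) = 4
C(4,3) = 4
dim_A + dim_B = 4 + 4 = 8


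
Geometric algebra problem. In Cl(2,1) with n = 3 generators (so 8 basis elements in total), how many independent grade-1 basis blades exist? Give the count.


Number of grade-k basis blades in Cl(p,q) with n = p + q is C(n, k).
n = 2 + 1 = 3
C(3, 1) = 3! / (1! * 2!)
= 6 / (1 * 2)
= 3


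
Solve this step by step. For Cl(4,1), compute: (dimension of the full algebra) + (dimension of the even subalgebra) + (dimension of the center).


n = 4 + 1 = 5
Total dim = 2^5 = 32
Even subalgebra dim = 2^4 = 16
n is odd, so center dim = 2
Sum = 32 + 16 + 2 = 50


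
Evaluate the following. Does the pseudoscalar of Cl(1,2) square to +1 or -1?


The pseudoscalar I = e1...e_n (product of all n generators) of Cl(p,q) satisfies I^2 = (-1)^(q + n(n-1)/2).
p = 1, q = 2, n = p + q = 3
n(n-1)/2 = 3 * 2 / 2 = 3
Exponent = q + n(n-1)/2 = 2 + 3 = 5
I^2 = (-1)^5 = -1


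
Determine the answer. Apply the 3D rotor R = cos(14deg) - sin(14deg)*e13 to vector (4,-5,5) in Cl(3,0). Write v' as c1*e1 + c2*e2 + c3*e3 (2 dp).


Rotor R = cos(14deg) - sin(14deg)*e13
Rotation angle theta = 2 * 14 = 28 degrees in the e13 plane (e1 -> e3).
The component perpendicular to the plane (e2) is invariant: v'_2 = v2 = -5.00
cos(28deg) = 0.8829, sin(28deg) = 0.4695
v'_1 = v1*cos(theta) - v3*sin(theta) = 4*0.8829 - 5*0.4695 = 1.18
v'_3 = v1*sin(theta) + v3*cos(theta) = 4*0.4695 + 5*0.8829 = 6.29
v' = 1.18*e1 - 5.00*e2 + 6.29*e3


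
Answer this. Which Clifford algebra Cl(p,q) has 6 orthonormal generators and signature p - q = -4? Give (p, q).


We need p + q = 6 and p - q = -4.
Adding: 2p = 6 + (-4) = 2, so p = 1.
Then q = 6 - 1 = 5.
(p, q) = (1, 5)


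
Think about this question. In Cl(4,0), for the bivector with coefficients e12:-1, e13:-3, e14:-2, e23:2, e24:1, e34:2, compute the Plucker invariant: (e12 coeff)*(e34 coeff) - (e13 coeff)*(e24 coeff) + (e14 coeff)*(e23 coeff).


Plucker relation: af - be + cd
a*f = (-1)*2 = -2
b*e = (-3)*1 = -3
c*d = (-2)*2 = -4
af - be + cd = -2 - (-3) + (-4)
= -3


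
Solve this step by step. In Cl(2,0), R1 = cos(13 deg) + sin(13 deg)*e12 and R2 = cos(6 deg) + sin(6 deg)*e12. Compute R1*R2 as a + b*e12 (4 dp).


Same-plane rotors commute and their half-angles add:
R1*R2 = cos(a1 + a2) + sin(a1 + a2)*e12.
a1 + a2 = 13 + 6 = 19 deg
cos(19 deg) = 0.9455
sin(19 deg) = 0.3256
R1*R2 = 0.9455 + 0.3256*e12


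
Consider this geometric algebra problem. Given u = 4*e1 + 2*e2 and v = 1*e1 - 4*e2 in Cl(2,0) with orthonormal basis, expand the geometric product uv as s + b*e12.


Expand: (4*e1 + 2*e2)(1*e1 - 4*e2)
= 4*1*e1e1 + 4*(-4)*e1e2 + 2*1*e2e1 + 2*(-4)*e2e2
Using e1^2 = e2^2 = 1, e2e1 = -e1e2:
Scalar part s = 4*1 + 2*(-4) = 4 + (-8) = -4
Bivector part b = 4*(-4) - 2*1 = -16 - 2 = -18
uv = -4 - 18*e12


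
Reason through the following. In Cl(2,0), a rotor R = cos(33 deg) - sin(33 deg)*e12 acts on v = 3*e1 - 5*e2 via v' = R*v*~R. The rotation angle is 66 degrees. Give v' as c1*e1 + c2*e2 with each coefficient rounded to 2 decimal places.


Rotor R = cos(33deg) - sin(33deg)*e12
Rotation angle theta = 2 * 33 = 66 degrees
v' = R*v*~R rotates v by theta.
cos(66deg) = 0.4067, sin(66deg) = 0.9135
v'_1 = 3*cos(66deg) - (-5)*sin(66deg)
= 3*0.4067 - (-5)*0.9135
= 5.79
v'_2 = 3*sin(66deg) + (-5)*cos(66deg)
= 3*0.9135 + (-5)*0.4067
= 0.71
v' = 5.79*e1 + 0.71*e2


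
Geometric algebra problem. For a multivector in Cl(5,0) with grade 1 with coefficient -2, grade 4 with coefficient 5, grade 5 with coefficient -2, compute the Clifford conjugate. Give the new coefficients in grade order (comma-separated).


Clifford conjugate sign for grade k: (-1)^(k(k+1)/2)
Grade 1: (-1)^(1*2/2) = (-1)^1 = -1, coeff -2 -> 2
Grade 4: (-1)^(4*5/2) = (-1)^10 = 1, coeff 5 -> 5
Grade 5: (-1)^(5*6/2) = (-1)^15 = -1, coeff -2 -> 2
Conjugated coefficients: 2, 5, 2


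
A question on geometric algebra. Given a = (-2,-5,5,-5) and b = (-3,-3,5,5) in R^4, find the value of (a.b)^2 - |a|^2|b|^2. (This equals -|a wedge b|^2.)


a . b = (-2)*(-3) + (-5)*(-3) + 5*5 + (-5)*5
= 6 + 15 + 25 + (-25) = 21
|a|^2 = (-2)^2 + (-5)^2 + 5^2 + (-5)^2 = 79
|b|^2 = (-3)^2 + (-3)^2 + 5^2 + 5^2 = 68
(a.b)^2 = 21^2 = 441
|a|^2 * |b|^2 = 79 * 68 = 5372
Result = 441 - 5372 = -4931


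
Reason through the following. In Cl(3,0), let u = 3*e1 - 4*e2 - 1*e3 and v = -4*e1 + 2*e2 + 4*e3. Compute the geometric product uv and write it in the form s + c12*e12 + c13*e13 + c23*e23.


In Cl(3,0): e_i^2 = 1, e_ie_j = -e_je_i for i != j.
Scalar part = u . v = 3*(-4) + (-4)*2 + (-1)*4
= -12 + (-8) + (-4) = -24
e12 coeff = 3*2 - (-4)*(-4) = 6 - 16 = -10
e13 coeff = 3*4 - (-1)*(-4) = 12 - 4 = 8
e23 coeff = (-4)*4 - (-1)*2 = -16 - (-2) = -14
uv = -24 - 10*e12 + 8*e13 - 14*e23


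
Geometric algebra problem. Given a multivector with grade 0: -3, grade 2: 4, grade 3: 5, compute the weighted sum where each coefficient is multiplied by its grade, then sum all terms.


Grade-weighted sum = sum of grade_k * coefficient_k
0*(-3) = 0
2*4 = 8
3*5 = 15
Total = 0 + 8 + 15 = 23


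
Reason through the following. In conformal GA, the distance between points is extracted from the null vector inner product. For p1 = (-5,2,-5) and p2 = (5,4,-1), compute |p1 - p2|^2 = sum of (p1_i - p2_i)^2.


p1 - p2 = (-10, -2, -4)
|p1 - p2|^2 = (-10)^2 + (-2)^2 + (-4)^2
= 100 + 4 + 16
= 120


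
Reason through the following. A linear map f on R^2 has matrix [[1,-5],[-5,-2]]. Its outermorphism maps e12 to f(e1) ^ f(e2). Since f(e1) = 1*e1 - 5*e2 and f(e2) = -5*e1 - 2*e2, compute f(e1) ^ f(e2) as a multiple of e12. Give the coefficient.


The outermorphism of a linear map f sends e1^e2 to f(e1)^f(e2).
f(e1) = 1*e1 - 5*e2
f(e2) = -5*e1 - 2*e2
f(e1) ^ f(e2) = (1*e1 - 5*e2) ^ (-5*e1 - 2*e2)
= 1*(-2)*e12 + (-5)*(-5)*e21
= (-2 - 25)*e12
= -27*e12
Coefficient = -27


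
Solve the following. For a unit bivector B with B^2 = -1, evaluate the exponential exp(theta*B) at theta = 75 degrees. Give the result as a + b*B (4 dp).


For a unit bivector B with B^2 = -1, the exponential series gives
e^(theta*B) = cos(theta) + sin(theta)*B (the GA analogue of Euler's formula).
theta = 75 degrees = 1.308997 rad
cos(75 deg) = 0.2588
sin(75 deg) = 0.9659
exp(theta*B) = 0.2588 + 0.9659*B


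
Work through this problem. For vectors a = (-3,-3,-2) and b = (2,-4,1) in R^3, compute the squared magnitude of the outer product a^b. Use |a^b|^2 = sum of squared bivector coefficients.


a wedge b = (a1*b2 - a2*b1)*e12 + (a1*b3 - a3*b1)*e13 + (a2*b3 - a3*b2)*e23
e12 coeff: (-3)*(-4) - (-3)*2 = 12 - (-6) = 18
e13 coeff: (-3)*1 - (-2)*2 = -3 - (-4) = 1
e23 coeff: (-3)*1 - (-2)*(-4) = -3 - 8 = -11
|a wedge b|^2 = 18^2 + 1^2 + (-11)^2
= 324 + 1 + 121
= 446


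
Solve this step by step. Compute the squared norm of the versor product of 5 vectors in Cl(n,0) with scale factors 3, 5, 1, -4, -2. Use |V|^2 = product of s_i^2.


Each vector v_i has |v_i|^2 = s_i^2
Squared scales: 3^2 = 9, 5^2 = 25, 1^2 = 1, (-4)^2 = 16, (-2)^2 = 4
|V|^2 = 9 * 25 * 1 * 16 * 4
= 14400


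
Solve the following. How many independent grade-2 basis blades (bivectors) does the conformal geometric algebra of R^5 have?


The conformal model of R^5 uses Cl(6,1) with m = 5 + 2 = 7 generators.
Number of grade-2 blades = C(m, 2) = C(7, 2)
= 7*6/2 = 21


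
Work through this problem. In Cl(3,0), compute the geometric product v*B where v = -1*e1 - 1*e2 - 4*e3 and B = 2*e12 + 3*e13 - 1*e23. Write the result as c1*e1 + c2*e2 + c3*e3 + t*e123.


vB has grade-1 (vector) and grade-3 (trivector) parts: vB = (v _| B) + (v ^ B).
Vector part <vB>_1:
  e1: -v2*b12 - v3*b13 = -(-1)*(2) - (-4)*(3) = 14
  e2: v1*b12 - v3*b23 = (-1)*(2) - (-4)*(-1) = -6
  e3: v1*b13 + v2*b23 = (-1)*(3) + (-1)*(-1) = -2
Trivector part <vB>_3:
  e123: v1*b23 - v2*b13 + v3*b12 = (-1)*(-1) - (-1)*(3) + (-4)*(2) = -4
vB = 14*e1 - 6*e2 - 2*e3 - 4*e123


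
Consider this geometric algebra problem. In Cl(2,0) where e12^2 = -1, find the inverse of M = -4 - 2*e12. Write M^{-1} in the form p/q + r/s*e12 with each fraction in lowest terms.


M = -4 - 2*e12, where e12^2 = -1.
Since M commutes with its reverse ~M = a - b*e12, M * ~M = a^2 - b^2*e12^2 = a^2 + b^2.
So M^{-1} = ~M / (a^2 + b^2) = (a - b*e12)/(a^2 + b^2).
a^2 + b^2 = 16 + 4 = 20
Scalar part = -4/20 = -1/5
Bivector coeff = 2/20 = 1/10
M^{-1} = -1/5 + 1/10*e12


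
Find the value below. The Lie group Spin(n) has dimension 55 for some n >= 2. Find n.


dim Spin(n) = dim so(n) = n(n-1)/2.
Solve n(n-1)/2 = 55, i.e. n^2 - n - 110 = 0.
Discriminant = 1 + 8*55 = 441
n = (1 + sqrt(441))/2 = (1 + 21)/2 = 11


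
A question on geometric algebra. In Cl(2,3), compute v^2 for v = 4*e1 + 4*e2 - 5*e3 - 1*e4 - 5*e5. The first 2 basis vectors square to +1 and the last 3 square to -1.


v^2 = sum of c_i^2 * e_i^2
Positive signature terms (e_i^2 = +1): 4^2 + 4^2 = 32
Negative signature terms (e_j^2 = -1): (-5)^2 + (-1)^2 + (-5)^2 = 51
v^2 = 32 - 51 = -19


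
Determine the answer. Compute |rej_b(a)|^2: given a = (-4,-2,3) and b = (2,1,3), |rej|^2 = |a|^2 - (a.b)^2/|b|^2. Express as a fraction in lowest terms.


|a|^2 = (-4)^2 + (-2)^2 + 3^2 = 29
|b|^2 = 2^2 + 1^2 + 3^2 = 14
a . b = (-4)*2 + (-2)*1 + 3*3 = -1
(a.b)^2 = (-1)^2 = 1
|rej|^2 = 29 - 1/14
= (406 - 1)/14
= 405/14
In lowest terms: 405/14


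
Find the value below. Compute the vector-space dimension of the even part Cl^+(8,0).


Even subalgebra dimension = 2^(n-1)
n = 8 + 0 = 8
2^(8 - 1) = 2^7 = 128
Verification: sum of C(8,k) for even k = 1 + 28 + 70 + 28 + 1 = 128
Result = 128


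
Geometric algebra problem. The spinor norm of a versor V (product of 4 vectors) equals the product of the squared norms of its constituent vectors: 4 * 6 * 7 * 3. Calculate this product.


Spinor norm N(V) = |v1|^2 * |v2|^2 * ... * |v4|^2
= 4 * 6 * 7 * 3
Running product: 4, 24, 168, 504
N(V) = 504


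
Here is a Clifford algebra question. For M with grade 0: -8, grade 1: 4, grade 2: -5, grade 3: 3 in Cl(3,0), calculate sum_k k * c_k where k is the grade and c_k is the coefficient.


Grade-weighted sum = sum of grade_k * coefficient_k
0*(-8) = 0
1*4 = 4
2*(-5) = -10
3*3 = 9
Total = 0 + 4 + (-10) + 9 = 3


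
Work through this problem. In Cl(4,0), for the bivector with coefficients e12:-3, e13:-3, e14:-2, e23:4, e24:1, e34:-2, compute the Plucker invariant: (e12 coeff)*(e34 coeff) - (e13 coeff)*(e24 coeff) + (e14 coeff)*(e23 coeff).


Plucker relation: af - be + cd
a*f = (-3)*(-2) = 6
b*e = (-3)*1 = -3
c*d = (-2)*4 = -8
af - be + cd = 6 - (-3) + (-8)
= 1


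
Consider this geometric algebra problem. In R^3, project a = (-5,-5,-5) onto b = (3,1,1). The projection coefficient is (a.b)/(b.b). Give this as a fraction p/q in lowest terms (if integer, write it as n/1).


Projection coefficient = (a . b) / (b . b)
a . b = (-5)*3 + (-5)*1 + (-5)*1
= -15 + (-5) + (-5) = -25
b . b = 3^2 + 1^2 + 1^2
= 9 + 1 + 1 = 11
Coefficient = -25/11
In lowest terms: -25/11


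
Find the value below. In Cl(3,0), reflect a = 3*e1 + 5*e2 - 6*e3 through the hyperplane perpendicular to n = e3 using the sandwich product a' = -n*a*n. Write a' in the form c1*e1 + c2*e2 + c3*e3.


Reflection formula: a' = -n*a*n, with n = e3 (unit vector, n^2 = 1).
For reflection through hyperplane perp to e3:
The component along e3 flips sign, others stay.
a = (3, 5, -6)
a' = (3, 5, 6)
a' = 3*e1 + 5*e2 + 6*e3


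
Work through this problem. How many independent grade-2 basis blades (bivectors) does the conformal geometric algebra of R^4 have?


The conformal model of R^4 uses Cl(5,1) with m = 4 + 2 = 6 generators.
Number of grade-2 blades = C(m, 2) = C(6, 2)
= 6*5/2 = 15


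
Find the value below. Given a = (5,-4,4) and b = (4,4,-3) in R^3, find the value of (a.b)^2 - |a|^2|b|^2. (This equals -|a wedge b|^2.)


a . b = 5*4 + (-4)*4 + 4*(-3)
= 20 + (-16) + (-12) = -8
|a|^2 = 5^2 + (-4)^2 + 4^2 = 57
|b|^2 = 4^2 + 4^2 + (-3)^2 = 41
(a.b)^2 = (-8)^2 = 64
|a|^2 * |b|^2 = 57 * 41 = 2337
Result = 64 - 2337 = -2273


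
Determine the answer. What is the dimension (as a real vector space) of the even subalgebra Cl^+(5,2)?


Even subalgebra dimension = 2^(n-1)
n = 5 + 2 = 7
2^(7 - 1) = 2^6 = 64
Verification: sum of C(7,k) for even k = 1 + 21 + 35 + 7 = 64
Result = 64


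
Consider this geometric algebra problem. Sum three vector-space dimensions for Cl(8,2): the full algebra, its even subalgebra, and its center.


n = 8 + 2 = 10
Total dim = 2^10 = 1024
Even subalgebra dim = 2^9 = 512
n is even, so center dim = 1
Sum = 1024 + 512 + 1 = 1537


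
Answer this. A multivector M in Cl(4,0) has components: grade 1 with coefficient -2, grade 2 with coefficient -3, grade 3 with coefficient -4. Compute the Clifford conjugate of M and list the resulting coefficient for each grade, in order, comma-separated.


Clifford conjugate sign for grade k: (-1)^(k(k+1)/2)
Grade 1: (-1)^(1*2/2) = (-1)^1 = -1, coeff -2 -> 2
Grade 2: (-1)^(2*3/2) = (-1)^3 = -1, coeff -3 -> 3
Grade 3: (-1)^(3*4/2) = (-1)^6 = 1, coeff -4 -> -4
Conjugated coefficients: 2, 3, -4


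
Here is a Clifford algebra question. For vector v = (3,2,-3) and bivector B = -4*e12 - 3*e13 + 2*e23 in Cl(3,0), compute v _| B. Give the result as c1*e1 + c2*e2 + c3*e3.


Left contraction v _| B = <vB>_1 (grade-1 part of the geometric product vB).
Using e1_|e12 = e2, e2_|e12 = -e1, e1_|e13 = e3, e3_|e13 = -e1, e2_|e23 = e3, e3_|e23 = -e2:
e1 coeff: -v2*b12 - v3*b13 = -(2)*(-4) - (-3)*(-3) = -1
e2 coeff: v1*b12 - v3*b23 = (3)*(-4) - (-3)*(2) = -6
e3 coeff: v1*b13 + v2*b23 = (3)*(-3) + (2)*(2) = -5
v _| B = -1*e1 - 6*e2 - 5*e3


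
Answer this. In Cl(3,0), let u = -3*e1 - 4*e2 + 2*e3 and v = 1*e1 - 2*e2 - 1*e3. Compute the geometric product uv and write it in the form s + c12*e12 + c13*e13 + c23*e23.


In Cl(3,0): e_i^2 = 1, e_ie_j = -e_je_i for i != j.
Scalar part = u . v = (-3)*1 + (-4)*(-2) + 2*(-1)
= -3 + 8 + (-2) = 3
e12 coeff = (-3)*(-2) - (-4)*1 = 6 - (-4) = 10
e13 coeff = (-3)*(-1) - 2*1 = 3 - 2 = 1
e23 coeff = (-4)*(-1) - 2*(-2) = 4 - (-4) = 8
uv = 3 + 10*e12 + 1*e13 + 8*e23


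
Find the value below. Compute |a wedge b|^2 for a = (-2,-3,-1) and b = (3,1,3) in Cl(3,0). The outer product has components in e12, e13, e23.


a wedge b = (a1*b2 - a2*b1)*e12 + (a1*b3 - a3*b1)*e13 + (a2*b3 - a3*b2)*e23
e12 coeff: (-2)*1 - (-3)*3 = -2 - (-9) = 7
e13 coeff: (-2)*3 - (-1)*3 = -6 - (-3) = -3
e23 coeff: (-3)*3 - (-1)*1 = -9 - (-1) = -8
|a wedge b|^2 = 7^2 + (-3)^2 + (-8)^2
= 49 + 9 + 64
= 122


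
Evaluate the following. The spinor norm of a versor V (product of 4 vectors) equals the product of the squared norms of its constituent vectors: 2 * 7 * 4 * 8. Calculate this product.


Spinor norm N(V) = |v1|^2 * |v2|^2 * ... * |v4|^2
= 2 * 7 * 4 * 8
Running product: 2, 14, 56, 448
N(V) = 448


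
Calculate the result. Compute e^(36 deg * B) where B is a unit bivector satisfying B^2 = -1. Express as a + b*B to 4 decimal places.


For a unit bivector B with B^2 = -1, the exponential series gives
e^(theta*B) = cos(theta) + sin(theta)*B (the GA analogue of Euler's formula).
theta = 36 degrees = 0.628319 rad
cos(36 deg) = 0.8090
sin(36 deg) = 0.5878
exp(theta*B) = 0.8090 + 0.5878*B


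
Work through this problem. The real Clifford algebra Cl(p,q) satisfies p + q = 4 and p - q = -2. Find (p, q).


We need p + q = 4 and p - q = -2.
Adding: 2p = 4 + (-2) = 2, so p = 1.
Then q = 4 - 1 = 3.
(p, q) = (1, 3)


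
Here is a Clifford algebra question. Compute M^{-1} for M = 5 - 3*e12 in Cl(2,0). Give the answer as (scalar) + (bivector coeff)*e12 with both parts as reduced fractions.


M = 5 - 3*e12, where e12^2 = -1.
Since M commutes with its reverse ~M = a - b*e12, M * ~M = a^2 - b^2*e12^2 = a^2 + b^2.
So M^{-1} = ~M / (a^2 + b^2) = (a - b*e12)/(a^2 + b^2).
a^2 + b^2 = 25 + 9 = 34
Scalar part = 5/34 = 5/34
Bivector coeff = 3/34 = 3/34
M^{-1} = 5/34 + 3/34*e12


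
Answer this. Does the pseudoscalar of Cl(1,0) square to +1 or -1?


The pseudoscalar I = e1...e_n (product of all n generators) of Cl(p,q) satisfies I^2 = (-1)^(q + n(n-1)/2).
p = 1, q = 0, n = p + q = 1
n(n-1)/2 = 1 * 0 / 2 = 0
Exponent = q + n(n-1)/2 = 0 + 0 = 0
I^2 = (-1)^0 = +1


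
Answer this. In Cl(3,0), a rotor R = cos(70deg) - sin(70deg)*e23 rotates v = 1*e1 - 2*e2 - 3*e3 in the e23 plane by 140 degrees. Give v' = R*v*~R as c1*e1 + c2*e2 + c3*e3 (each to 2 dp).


Rotor R = cos(70deg) - sin(70deg)*e23
Rotation angle theta = 2 * 70 = 140 degrees in the e23 plane (e2 -> e3).
The component perpendicular to the plane (e1) is invariant: v'_1 = v1 = 1.00
cos(140deg) = -0.7660, sin(140deg) = 0.6428
v'_2 = v2*cos(theta) - v3*sin(theta) = -2*(-0.7660) - (-3)*0.6428 = 3.46
v'_3 = v2*sin(theta) + v3*cos(theta) = -2*0.6428 + (-3)*(-0.7660) = 1.01
v' = 1.00*e1 + 3.46*e2 + 1.01*e3


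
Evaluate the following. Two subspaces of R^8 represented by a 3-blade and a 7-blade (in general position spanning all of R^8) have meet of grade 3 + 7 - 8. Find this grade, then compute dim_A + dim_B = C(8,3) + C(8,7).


Meet grade = grade(A) + grade(B) - n
= 3 + 7 - 8 = 2
C(8,3) = 56
C(8,7) = 8
dim_A + dim_B = 56 + 8 = 64


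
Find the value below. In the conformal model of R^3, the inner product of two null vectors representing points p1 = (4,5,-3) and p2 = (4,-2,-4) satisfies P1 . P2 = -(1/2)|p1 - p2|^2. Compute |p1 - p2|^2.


p1 - p2 = (0, 7, 1)
|p1 - p2|^2 = 0^2 + 7^2 + 1^2
= 0 + 49 + 1
= 50


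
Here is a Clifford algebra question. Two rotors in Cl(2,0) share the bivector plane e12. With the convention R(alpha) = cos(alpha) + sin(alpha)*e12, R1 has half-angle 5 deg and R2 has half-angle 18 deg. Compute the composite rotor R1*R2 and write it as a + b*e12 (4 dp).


Same-plane rotors commute and their half-angles add:
R1*R2 = cos(a1 + a2) + sin(a1 + a2)*e12.
a1 + a2 = 5 + 18 = 23 deg
cos(23 deg) = 0.9205
sin(23 deg) = 0.3907
R1*R2 = 0.9205 + 0.3907*e12


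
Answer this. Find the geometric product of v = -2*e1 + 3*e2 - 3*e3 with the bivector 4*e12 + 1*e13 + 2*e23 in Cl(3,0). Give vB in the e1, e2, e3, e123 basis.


vB has grade-1 (vector) and grade-3 (trivector) parts: vB = (v _| B) + (v ^ B).
Vector part <vB>_1:
  e1: -v2*b12 - v3*b13 = -(3)*(4) - (-3)*(1) = -9
  e2: v1*b12 - v3*b23 = (-2)*(4) - (-3)*(2) = -2
  e3: v1*b13 + v2*b23 = (-2)*(1) + (3)*(2) = 4
Trivector part <vB>_3:
  e123: v1*b23 - v2*b13 + v3*b12 = (-2)*(2) - (3)*(1) + (-3)*(4) = -19
vB = -9*e1 - 2*e2 + 4*e3 - 19*e123


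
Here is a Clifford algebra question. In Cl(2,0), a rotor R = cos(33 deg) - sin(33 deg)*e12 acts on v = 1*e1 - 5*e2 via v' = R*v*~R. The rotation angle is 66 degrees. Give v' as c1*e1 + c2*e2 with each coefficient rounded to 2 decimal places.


Rotor R = cos(33deg) - sin(33deg)*e12
Rotation angle theta = 2 * 33 = 66 degrees
v' = R*v*~R rotates v by theta.
cos(66deg) = 0.4067, sin(66deg) = 0.9135
v'_1 = 1*cos(66deg) - (-5)*sin(66deg)
= 1*0.4067 - (-5)*0.9135
= 4.97
v'_2 = 1*sin(66deg) + (-5)*cos(66deg)
= 1*0.9135 + (-5)*0.4067
= -1.12
v' = 4.97*e1 - 1.12*e2


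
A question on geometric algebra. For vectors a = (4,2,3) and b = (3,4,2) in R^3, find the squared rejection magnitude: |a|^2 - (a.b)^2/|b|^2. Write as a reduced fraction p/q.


|a|^2 = 4^2 + 2^2 + 3^2 = 29
|b|^2 = 3^2 + 4^2 + 2^2 = 29
a . b = 4*3 + 2*4 + 3*2 = 26
(a.b)^2 = 26^2 = 676
|rej|^2 = 29 - 676/29
= (841 - 676)/29
= 165/29
In lowest terms: 165/29


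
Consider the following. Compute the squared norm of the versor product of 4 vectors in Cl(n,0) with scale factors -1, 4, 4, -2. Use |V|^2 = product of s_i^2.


Each vector v_i has |v_i|^2 = s_i^2
Squared scales: (-1)^2 = 1, 4^2 = 16, 4^2 = 16, (-2)^2 = 4
|V|^2 = 1 * 16 * 16 * 4
= 1024


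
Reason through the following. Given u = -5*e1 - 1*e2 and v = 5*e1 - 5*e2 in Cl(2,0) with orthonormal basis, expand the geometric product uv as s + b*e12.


Expand: (-5*e1 - 1*e2)(5*e1 - 5*e2)
= (-5)*5*e1e1 + (-5)*(-5)*e1e2 + (-1)*5*e2e1 + (-1)*(-5)*e2e2
Using e1^2 = e2^2 = 1, e2e1 = -e1e2:
Scalar part s = (-5)*5 + (-1)*(-5) = -25 + 5 = -20
Bivector part b = (-5)*(-5) - (-1)*5 = 25 - (-5) = 30
uv = -20 + 30*e12


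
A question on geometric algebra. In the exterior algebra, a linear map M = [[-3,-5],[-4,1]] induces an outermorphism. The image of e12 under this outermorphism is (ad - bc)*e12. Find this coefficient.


The outermorphism of a linear map f sends e1^e2 to f(e1)^f(e2).
f(e1) = -3*e1 - 4*e2
f(e2) = -5*e1 + 1*e2
f(e1) ^ f(e2) = (-3*e1 - 4*e2) ^ (-5*e1 + 1*e2)
= (-3)*1*e12 + (-4)*(-5)*e21
= (-3 - 20)*e12
= -23*e12
Coefficient = -23


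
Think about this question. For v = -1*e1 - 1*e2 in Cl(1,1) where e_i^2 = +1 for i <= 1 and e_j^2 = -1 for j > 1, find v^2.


v^2 = sum of c_i^2 * e_i^2
Positive signature terms (e_i^2 = +1): (-1)^2 = 1
Negative signature terms (e_j^2 = -1): (-1)^2 = 1
v^2 = 1 - 1 = 0


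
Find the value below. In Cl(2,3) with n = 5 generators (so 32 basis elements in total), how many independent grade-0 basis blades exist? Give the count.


Number of grade-k basis blades in Cl(p,q) with n = p + q is C(n, k).
n = 2 + 3 = 5
C(5, 0) = 5! / (0! * 5!)
= 120 / (1 * 120)
= 1


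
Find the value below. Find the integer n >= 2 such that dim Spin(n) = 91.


dim Spin(n) = dim so(n) = n(n-1)/2.
Solve n(n-1)/2 = 91, i.e. n^2 - n - 182 = 0.
Discriminant = 1 + 8*91 = 729
n = (1 + sqrt(729))/2 = (1 + 27)/2 = 14


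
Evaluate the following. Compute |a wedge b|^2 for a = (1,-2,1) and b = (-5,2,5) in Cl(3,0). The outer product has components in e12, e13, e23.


a wedge b = (a1*b2 - a2*b1)*e12 + (a1*b3 - a3*b1)*e13 + (a2*b3 - a3*b2)*e23
e12 coeff: 1*2 - (-2)*(-5) = 2 - 10 = -8
e13 coeff: 1*5 - 1*(-5) = 5 - (-5) = 10
e23 coeff: (-2)*5 - 1*2 = -10 - 2 = -12
|a wedge b|^2 = (-8)^2 + 10^2 + (-12)^2
= 64 + 100 + 144
= 308


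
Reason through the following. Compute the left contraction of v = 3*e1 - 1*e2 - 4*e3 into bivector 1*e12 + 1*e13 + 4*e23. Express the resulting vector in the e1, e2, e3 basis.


Left contraction v _| B = <vB>_1 (grade-1 part of the geometric product vB).
Using e1_|e12 = e2, e2_|e12 = -e1, e1_|e13 = e3, e3_|e13 = -e1, e2_|e23 = e3, e3_|e23 = -e2:
e1 coeff: -v2*b12 - v3*b13 = -(-1)*(1) - (-4)*(1) = 5
e2 coeff: v1*b12 - v3*b23 = (3)*(1) - (-4)*(4) = 19
e3 coeff: v1*b13 + v2*b23 = (3)*(1) + (-1)*(4) = -1
v _| B = 5*e1 + 19*e2 - 1*e3
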